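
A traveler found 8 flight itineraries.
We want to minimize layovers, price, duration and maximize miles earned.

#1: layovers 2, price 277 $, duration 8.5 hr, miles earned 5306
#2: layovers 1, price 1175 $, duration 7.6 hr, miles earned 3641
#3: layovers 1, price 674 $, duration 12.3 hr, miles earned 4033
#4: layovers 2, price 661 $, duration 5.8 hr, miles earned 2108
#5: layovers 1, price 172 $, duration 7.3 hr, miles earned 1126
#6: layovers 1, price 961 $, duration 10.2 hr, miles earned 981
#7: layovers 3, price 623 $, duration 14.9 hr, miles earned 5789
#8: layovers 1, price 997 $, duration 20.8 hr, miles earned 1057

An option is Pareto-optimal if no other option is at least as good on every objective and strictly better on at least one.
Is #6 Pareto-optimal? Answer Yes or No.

No

#5 vs #6: layovers 1≤1, price 172≤961, duration 7.3≤10.2, miles earned 1126≥981 — #5 is at least as good on every objective and strictly better on at least one, so #5 dominates #6.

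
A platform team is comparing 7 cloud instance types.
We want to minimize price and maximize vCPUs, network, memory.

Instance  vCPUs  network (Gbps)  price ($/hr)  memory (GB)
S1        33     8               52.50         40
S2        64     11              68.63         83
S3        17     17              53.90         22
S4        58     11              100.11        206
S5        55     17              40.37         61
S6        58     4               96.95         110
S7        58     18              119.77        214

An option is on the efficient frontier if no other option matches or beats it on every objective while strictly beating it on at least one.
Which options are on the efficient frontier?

S2, S4, S5, S6, S7

S1: dominated by S5 (vCPUs 55≥33, network 17≥8, price 40.37≤52.50, memory 61≥40).
S2: not dominated (best vCPUs).
S3: dominated by S5 (vCPUs 55≥17, network 17≥17, price 40.37≤53.90, memory 61≥22).
S4: not dominated.
S5: not dominated (best price).
S6: not dominated.
S7: not dominated (best network).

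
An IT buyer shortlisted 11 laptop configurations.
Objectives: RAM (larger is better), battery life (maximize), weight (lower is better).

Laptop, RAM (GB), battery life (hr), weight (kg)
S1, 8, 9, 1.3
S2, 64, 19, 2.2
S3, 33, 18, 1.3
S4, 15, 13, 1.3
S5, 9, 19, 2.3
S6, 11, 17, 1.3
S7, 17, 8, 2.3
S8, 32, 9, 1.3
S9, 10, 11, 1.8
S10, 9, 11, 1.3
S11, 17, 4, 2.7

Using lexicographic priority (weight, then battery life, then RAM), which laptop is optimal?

First minimize weight: best is 1.3, kept {S1, S3, S4, S6, S8, S10}.
Then maximize battery life: best is 18, kept {S3}.

S3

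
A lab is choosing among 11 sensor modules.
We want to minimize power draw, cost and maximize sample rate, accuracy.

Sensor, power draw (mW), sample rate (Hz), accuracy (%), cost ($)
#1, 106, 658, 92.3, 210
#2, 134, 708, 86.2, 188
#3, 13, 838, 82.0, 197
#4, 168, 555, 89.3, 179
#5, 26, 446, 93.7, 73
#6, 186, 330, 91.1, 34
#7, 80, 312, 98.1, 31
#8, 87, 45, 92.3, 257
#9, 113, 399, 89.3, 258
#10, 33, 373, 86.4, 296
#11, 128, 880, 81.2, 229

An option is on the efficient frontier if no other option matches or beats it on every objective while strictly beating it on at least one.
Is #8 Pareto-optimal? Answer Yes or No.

No

#5 vs #8: power draw 26≤87, sample rate 446≥45, accuracy 93.7≥92.3, cost 73≤257 — #5 is at least as good on every objective and strictly better on at least one, so #5 dominates #8.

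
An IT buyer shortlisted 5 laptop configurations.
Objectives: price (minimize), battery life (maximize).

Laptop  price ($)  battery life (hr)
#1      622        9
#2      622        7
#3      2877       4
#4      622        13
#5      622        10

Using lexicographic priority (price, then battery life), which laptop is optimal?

#4

First minimize price: best is 622, kept {#1, #2, #4, #5}.
Then maximize battery life: best is 13, kept {#4}.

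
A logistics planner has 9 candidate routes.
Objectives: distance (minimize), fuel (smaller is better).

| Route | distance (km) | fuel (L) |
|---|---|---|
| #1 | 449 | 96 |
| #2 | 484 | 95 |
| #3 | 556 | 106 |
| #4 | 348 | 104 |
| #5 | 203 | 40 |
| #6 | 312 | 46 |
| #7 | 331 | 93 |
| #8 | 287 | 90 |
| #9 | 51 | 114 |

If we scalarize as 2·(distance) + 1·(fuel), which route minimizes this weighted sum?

#1: 2·449 + 1·96 = 994
#2: 2·484 + 1·95 = 1063
#3: 2·556 + 1·106 = 1218
#4: 2·348 + 1·104 = 800
#5: 2·203 + 1·40 = 446
#6: 2·312 + 1·46 = 670
#7: 2·331 + 1·93 = 755
#8: 2·287 + 1·90 = 664
#9: 2·51 + 1·114 = 216
Lowest: #9 at 216.

#9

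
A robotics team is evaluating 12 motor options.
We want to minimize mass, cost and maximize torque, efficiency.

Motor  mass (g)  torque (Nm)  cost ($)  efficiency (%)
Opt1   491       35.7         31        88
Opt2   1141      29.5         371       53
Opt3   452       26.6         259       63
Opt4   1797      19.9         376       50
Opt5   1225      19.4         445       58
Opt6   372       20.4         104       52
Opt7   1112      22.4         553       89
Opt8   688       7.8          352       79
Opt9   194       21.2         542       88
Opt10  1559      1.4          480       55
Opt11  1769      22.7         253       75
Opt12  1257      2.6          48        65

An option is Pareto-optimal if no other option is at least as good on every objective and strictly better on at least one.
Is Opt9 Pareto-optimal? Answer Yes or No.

Opt1: worse on mass (491 vs 194).
Opt2: worse on mass (1141 vs 194).
Opt3: worse on mass (452 vs 194).
Opt4: worse on mass (1797 vs 194).
Opt5: worse on mass (1225 vs 194).
Opt6: worse on mass (372 vs 194).
Opt7: worse on mass (1112 vs 194).
Opt8: worse on mass (688 vs 194).
Opt10: worse on mass (1559 vs 194).
Opt11: worse on mass (1769 vs 194).
Opt12: worse on mass (1257 vs 194).
No option is at least as good as Opt9 on every objective and strictly better on one.

Yes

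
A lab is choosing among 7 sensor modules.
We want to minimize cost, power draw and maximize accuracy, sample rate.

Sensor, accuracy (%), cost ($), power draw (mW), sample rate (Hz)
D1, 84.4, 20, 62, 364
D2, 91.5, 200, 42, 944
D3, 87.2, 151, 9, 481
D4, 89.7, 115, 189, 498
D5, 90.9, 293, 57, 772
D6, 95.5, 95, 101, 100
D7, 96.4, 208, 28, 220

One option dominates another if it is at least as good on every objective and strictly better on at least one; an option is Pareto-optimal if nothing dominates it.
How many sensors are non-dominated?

D1: not dominated (best cost).
D2: not dominated (best sample rate).
D3: not dominated (best power draw).
D4: not dominated.
D5: dominated by D2 (accuracy 91.5≥90.9, cost 200≤293, power draw 42≤57, sample rate 944≥772).
D6: not dominated.
D7: not dominated (best accuracy).
Pareto-optimal: D1, D2, D3, D4, D6, D7 → 6.

6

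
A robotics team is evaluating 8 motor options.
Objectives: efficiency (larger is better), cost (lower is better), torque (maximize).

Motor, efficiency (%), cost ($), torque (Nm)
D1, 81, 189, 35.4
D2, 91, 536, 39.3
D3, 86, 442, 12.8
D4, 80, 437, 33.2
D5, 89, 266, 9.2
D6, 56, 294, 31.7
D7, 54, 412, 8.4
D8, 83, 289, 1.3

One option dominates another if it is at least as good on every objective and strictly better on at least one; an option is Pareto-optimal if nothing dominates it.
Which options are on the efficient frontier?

D1: not dominated (best cost).
D2: not dominated (best efficiency).
D3: not dominated.
D4: dominated by D1 (efficiency 81≥80, cost 189≤437, torque 35.4≥33.2).
D5: not dominated.
D6: dominated by D1 (efficiency 81≥56, cost 189≤294, torque 35.4≥31.7).
D7: dominated by D1 (efficiency 81≥54, cost 189≤412, torque 35.4≥8.4).
D8: dominated by D5 (efficiency 89≥83, cost 266≤289, torque 9.2≥1.3).

D1, D2, D3, D5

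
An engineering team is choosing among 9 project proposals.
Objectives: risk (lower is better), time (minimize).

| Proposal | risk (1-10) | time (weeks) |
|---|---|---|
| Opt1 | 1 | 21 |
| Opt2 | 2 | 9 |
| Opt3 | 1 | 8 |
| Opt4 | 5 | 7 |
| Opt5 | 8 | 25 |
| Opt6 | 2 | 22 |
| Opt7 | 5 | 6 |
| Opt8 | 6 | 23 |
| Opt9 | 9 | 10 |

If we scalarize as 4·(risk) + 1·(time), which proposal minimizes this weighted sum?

Opt1: 4·1 + 1·21 = 25
Opt2: 4·2 + 1·9 = 17
Opt3: 4·1 + 1·8 = 12
Opt4: 4·5 + 1·7 = 27
Opt5: 4·8 + 1·25 = 57
Opt6: 4·2 + 1·22 = 30
Opt7: 4·5 + 1·6 = 26
Opt8: 4·6 + 1·23 = 47
Opt9: 4·9 + 1·10 = 46
Lowest: Opt3 at 12.

Opt3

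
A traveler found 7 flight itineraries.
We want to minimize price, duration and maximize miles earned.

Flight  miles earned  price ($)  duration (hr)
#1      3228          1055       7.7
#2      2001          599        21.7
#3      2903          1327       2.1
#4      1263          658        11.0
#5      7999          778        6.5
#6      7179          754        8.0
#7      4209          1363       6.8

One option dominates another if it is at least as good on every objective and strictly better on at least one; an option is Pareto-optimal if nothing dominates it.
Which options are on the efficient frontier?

#2, #3, #4, #5, #6

#1: dominated by #5 (miles earned 7999≥3228, price 778≤1055, duration 6.5≤7.7).
#2: not dominated (best price).
#3: not dominated (best duration).
#4: not dominated.
#5: not dominated (best miles earned).
#6: not dominated.
#7: dominated by #5 (miles earned 7999≥4209, price 778≤1363, duration 6.5≤6.8).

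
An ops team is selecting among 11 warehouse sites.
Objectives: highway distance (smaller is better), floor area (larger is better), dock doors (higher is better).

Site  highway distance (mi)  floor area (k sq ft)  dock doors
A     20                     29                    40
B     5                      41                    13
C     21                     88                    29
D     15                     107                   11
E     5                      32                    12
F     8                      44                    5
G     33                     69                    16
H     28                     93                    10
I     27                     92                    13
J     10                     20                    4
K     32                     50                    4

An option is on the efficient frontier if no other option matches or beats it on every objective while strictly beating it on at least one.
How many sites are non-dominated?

A: not dominated (best dock doors).
B: not dominated.
C: not dominated.
D: not dominated (best floor area).
E: dominated by B (highway distance 5≤5, floor area 41≥32, dock doors 13≥12).
F: not dominated.
G: dominated by C (highway distance 21≤33, floor area 88≥69, dock doors 29≥16).
H: dominated by D (highway distance 15≤28, floor area 107≥93, dock doors 11≥10).
I: not dominated.
J: dominated by B (highway distance 5≤10, floor area 41≥20, dock doors 13≥4).
K: dominated by C (highway distance 21≤32, floor area 88≥50, dock doors 29≥4).
Pareto-optimal: A, B, C, D, F, I → 6.

6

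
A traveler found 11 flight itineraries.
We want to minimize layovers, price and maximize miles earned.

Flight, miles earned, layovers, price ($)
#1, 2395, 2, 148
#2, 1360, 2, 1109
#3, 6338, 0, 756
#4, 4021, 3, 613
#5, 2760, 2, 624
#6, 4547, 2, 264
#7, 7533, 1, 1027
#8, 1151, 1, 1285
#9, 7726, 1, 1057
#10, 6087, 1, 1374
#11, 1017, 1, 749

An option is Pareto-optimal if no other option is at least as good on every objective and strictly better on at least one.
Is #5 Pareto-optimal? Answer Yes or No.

No

#6 vs #5: miles earned 4547≥2760, layovers 2≤2, price 264≤624 — #6 is at least as good on every objective and strictly better on at least one, so #6 dominates #5.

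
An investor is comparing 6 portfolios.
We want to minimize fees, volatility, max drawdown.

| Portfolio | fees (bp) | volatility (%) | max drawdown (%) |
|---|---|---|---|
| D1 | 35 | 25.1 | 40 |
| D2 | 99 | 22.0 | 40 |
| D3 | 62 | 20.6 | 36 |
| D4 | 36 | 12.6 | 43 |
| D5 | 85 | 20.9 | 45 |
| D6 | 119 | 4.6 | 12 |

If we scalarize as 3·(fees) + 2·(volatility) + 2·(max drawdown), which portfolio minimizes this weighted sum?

D1: 3·35 + 2·25.1 + 2·40 = 235.2
D2: 3·99 + 2·22.0 + 2·40 = 421.0
D3: 3·62 + 2·20.6 + 2·36 = 299.2
D4: 3·36 + 2·12.6 + 2·43 = 219.2
D5: 3·85 + 2·20.9 + 2·45 = 386.8
D6: 3·119 + 2·4.6 + 2·12 = 390.2
Lowest: D4 at 219.2.

D4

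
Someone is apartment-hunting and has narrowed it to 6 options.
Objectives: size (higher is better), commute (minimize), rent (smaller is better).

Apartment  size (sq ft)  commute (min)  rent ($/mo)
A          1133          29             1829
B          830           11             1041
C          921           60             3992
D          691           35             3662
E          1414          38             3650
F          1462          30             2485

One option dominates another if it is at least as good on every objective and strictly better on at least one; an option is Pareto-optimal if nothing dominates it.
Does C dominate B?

C vs B: C is worse on commute (60 vs 11), so it does not dominate B.

No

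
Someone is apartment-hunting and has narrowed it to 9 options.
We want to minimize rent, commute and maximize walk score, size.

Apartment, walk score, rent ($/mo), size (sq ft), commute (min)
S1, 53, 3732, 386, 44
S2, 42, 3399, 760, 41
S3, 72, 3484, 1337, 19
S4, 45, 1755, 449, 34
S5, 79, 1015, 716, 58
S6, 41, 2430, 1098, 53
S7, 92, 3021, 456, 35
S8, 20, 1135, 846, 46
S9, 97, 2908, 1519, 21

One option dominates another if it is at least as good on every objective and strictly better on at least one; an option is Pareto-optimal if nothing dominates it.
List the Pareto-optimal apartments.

S1: dominated by S3 (walk score 72≥53, rent 3484≤3732, size 1337≥386, commute 19≤44).
S2: dominated by S9 (walk score 97≥42, rent 2908≤3399, size 1519≥760, commute 21≤41).
S3: not dominated (best commute).
S4: not dominated.
S5: not dominated (best rent).
S6: not dominated.
S7: dominated by S9 (walk score 97≥92, rent 2908≤3021, size 1519≥456, commute 21≤35).
S8: not dominated.
S9: not dominated (best walk score).

S3, S4, S5, S6, S8, S9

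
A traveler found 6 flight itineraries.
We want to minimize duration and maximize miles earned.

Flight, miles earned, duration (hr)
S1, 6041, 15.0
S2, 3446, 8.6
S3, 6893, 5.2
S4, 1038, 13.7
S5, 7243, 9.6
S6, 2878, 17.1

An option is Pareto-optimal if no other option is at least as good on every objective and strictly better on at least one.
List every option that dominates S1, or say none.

S3, S5

S3: miles earned 6893≥6041, duration 5.2≤15.0 — dominates S1.
S5: miles earned 7243≥6041, duration 9.6≤15.0 — dominates S1.
Others (S2, S4, S6) are each worse than S1 on at least one objective.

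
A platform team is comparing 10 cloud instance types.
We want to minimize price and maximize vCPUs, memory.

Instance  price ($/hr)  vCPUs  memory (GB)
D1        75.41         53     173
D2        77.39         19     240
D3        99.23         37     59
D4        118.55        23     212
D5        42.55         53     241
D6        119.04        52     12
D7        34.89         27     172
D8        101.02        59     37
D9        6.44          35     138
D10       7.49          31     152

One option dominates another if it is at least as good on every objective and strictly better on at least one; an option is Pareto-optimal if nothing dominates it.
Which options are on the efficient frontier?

D1: dominated by D5 (price 42.55≤75.41, vCPUs 53≥53, memory 241≥173).
D2: dominated by D5 (price 42.55≤77.39, vCPUs 53≥19, memory 241≥240).
D3: dominated by D1 (price 75.41≤99.23, vCPUs 53≥37, memory 173≥59).
D4: dominated by D5 (price 42.55≤118.55, vCPUs 53≥23, memory 241≥212).
D5: not dominated (best memory).
D6: dominated by D1 (price 75.41≤119.04, vCPUs 53≥52, memory 173≥12).
D7: not dominated.
D8: not dominated (best vCPUs).
D9: not dominated (best price).
D10: not dominated.

D5, D7, D8, D9, D10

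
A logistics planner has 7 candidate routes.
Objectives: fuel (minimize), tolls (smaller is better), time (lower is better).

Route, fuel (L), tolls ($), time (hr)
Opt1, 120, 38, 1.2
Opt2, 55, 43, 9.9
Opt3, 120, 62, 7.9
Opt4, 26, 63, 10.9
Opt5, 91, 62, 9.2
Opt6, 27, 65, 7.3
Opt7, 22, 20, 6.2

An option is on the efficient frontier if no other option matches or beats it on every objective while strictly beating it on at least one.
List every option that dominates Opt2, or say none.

Opt7

Opt7: fuel 22≤55, tolls 20≤43, time 6.2≤9.9 — dominates Opt2.
Others (Opt1, Opt3, Opt4, Opt5, Opt6) are each worse than Opt2 on at least one objective.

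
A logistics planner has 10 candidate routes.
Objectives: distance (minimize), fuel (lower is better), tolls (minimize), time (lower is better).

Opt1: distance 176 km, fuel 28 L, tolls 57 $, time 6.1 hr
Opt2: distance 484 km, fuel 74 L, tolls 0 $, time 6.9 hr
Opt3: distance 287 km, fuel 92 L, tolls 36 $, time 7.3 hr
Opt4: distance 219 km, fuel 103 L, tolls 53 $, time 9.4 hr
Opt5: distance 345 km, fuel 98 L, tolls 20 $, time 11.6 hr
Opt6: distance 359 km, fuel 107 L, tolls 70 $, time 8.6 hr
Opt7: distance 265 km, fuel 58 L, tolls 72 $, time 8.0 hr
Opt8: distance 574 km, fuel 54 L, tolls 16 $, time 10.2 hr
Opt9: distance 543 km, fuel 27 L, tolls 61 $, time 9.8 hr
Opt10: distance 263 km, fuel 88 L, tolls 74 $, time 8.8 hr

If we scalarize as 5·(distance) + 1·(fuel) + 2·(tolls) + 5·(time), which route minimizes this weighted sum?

Opt1

Opt1: 5·176 + 1·28 + 2·57 + 5·6.1 = 1052.5
Opt2: 5·484 + 1·74 + 2·0 + 5·6.9 = 2528.5
Opt3: 5·287 + 1·92 + 2·36 + 5·7.3 = 1635.5
Opt4: 5·219 + 1·103 + 2·53 + 5·9.4 = 1351.0
Opt5: 5·345 + 1·98 + 2·20 + 5·11.6 = 1921.0
Opt6: 5·359 + 1·107 + 2·70 + 5·8.6 = 2085.0
Opt7: 5·265 + 1·58 + 2·72 + 5·8.0 = 1567.0
Opt8: 5·574 + 1·54 + 2·16 + 5·10.2 = 3007.0
Opt9: 5·543 + 1·27 + 2·61 + 5·9.8 = 2913.0
Opt10: 5·263 + 1·88 + 2·74 + 5·8.8 = 1595.0
Lowest: Opt1 at 1052.5.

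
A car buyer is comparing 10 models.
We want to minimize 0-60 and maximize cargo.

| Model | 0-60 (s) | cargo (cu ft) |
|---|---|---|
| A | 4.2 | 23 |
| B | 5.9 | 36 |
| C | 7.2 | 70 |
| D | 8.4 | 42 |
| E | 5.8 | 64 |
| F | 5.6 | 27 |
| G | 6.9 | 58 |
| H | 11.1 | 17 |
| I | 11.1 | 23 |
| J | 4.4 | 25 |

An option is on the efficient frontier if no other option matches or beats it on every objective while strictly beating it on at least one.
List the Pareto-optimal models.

A, C, E, F, J

A: not dominated (best 0-60).
B: dominated by E (0-60 5.8≤5.9, cargo 64≥36).
C: not dominated (best cargo).
D: dominated by C (0-60 7.2≤8.4, cargo 70≥42).
E: not dominated.
F: not dominated.
G: dominated by E (0-60 5.8≤6.9, cargo 64≥58).
H: dominated by A (0-60 4.2≤11.1, cargo 23≥17).
I: dominated by A (0-60 4.2≤11.1, cargo 23≥23).
J: not dominated.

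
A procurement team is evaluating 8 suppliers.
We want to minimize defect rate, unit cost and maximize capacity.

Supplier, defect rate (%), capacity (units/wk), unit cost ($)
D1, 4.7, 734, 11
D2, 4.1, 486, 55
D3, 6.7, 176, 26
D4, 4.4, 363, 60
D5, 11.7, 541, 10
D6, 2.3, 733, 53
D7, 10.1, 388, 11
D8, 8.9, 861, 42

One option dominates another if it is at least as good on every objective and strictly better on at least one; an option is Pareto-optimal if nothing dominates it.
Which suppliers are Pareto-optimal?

D1: not dominated.
D2: dominated by D6 (defect rate 2.3≤4.1, capacity 733≥486, unit cost 53≤55).
D3: dominated by D1 (defect rate 4.7≤6.7, capacity 734≥176, unit cost 11≤26).
D4: dominated by D2 (defect rate 4.1≤4.4, capacity 486≥363, unit cost 55≤60).
D5: not dominated (best unit cost).
D6: not dominated (best defect rate).
D7: dominated by D1 (defect rate 4.7≤10.1, capacity 734≥388, unit cost 11≤11).
D8: not dominated (best capacity).

D1, D5, D6, D8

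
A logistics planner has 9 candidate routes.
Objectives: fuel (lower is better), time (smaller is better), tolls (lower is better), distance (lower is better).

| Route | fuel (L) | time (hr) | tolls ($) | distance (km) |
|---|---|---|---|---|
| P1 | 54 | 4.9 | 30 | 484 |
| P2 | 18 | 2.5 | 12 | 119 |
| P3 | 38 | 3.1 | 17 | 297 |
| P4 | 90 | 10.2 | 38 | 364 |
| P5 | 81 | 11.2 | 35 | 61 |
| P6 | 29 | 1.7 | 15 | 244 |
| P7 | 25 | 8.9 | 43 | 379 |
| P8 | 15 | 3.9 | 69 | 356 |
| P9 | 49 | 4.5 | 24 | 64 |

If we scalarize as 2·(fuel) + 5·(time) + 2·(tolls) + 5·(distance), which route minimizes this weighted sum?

P1: 2·54 + 5·4.9 + 2·30 + 5·484 = 2612.5
P2: 2·18 + 5·2.5 + 2·12 + 5·119 = 667.5
P3: 2·38 + 5·3.1 + 2·17 + 5·297 = 1610.5
P4: 2·90 + 5·10.2 + 2·38 + 5·364 = 2127.0
P5: 2·81 + 5·11.2 + 2·35 + 5·61 = 593.0
P6: 2·29 + 5·1.7 + 2·15 + 5·244 = 1316.5
P7: 2·25 + 5·8.9 + 2·43 + 5·379 = 2075.5
P8: 2·15 + 5·3.9 + 2·69 + 5·356 = 1967.5
P9: 2·49 + 5·4.5 + 2·24 + 5·64 = 488.5
Lowest: P9 at 488.5.

P9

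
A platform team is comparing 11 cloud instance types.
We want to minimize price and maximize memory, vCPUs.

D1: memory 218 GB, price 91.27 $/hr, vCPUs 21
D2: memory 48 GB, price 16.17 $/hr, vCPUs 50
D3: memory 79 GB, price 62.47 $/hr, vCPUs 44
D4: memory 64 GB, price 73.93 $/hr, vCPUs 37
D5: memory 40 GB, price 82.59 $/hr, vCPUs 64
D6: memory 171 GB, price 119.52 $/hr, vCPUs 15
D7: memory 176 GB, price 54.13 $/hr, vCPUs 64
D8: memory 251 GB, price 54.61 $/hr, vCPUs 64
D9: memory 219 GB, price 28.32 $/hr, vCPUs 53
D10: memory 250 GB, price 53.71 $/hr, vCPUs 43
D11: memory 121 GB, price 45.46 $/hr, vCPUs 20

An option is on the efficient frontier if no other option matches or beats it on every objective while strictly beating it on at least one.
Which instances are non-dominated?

D2, D7, D8, D9, D10

D1: dominated by D8 (memory 251≥218, price 54.61≤91.27, vCPUs 64≥21).
D2: not dominated (best price).
D3: dominated by D7 (memory 176≥79, price 54.13≤62.47, vCPUs 64≥44).
D4: dominated by D3 (memory 79≥64, price 62.47≤73.93, vCPUs 44≥37).
D5: dominated by D7 (memory 176≥40, price 54.13≤82.59, vCPUs 64≥64).
D6: dominated by D1 (memory 218≥171, price 91.27≤119.52, vCPUs 21≥15).
D7: not dominated.
D8: not dominated (best memory).
D9: not dominated.
D10: not dominated.
D11: dominated by D9 (memory 219≥121, price 28.32≤45.46, vCPUs 53≥20).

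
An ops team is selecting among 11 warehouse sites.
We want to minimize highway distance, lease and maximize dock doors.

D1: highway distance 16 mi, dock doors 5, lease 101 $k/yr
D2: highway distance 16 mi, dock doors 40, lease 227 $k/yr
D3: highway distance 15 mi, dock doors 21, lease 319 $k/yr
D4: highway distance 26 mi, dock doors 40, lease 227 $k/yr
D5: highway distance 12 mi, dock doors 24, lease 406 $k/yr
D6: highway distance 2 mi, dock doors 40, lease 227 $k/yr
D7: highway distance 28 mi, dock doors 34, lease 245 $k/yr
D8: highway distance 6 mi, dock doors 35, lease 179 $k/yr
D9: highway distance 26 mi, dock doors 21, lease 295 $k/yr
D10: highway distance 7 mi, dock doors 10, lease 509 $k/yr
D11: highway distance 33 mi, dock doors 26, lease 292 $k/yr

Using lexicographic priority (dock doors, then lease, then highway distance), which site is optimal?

D6

First maximize dock doors: best is 40, kept {D2, D4, D6}.
Then minimize lease: best is 227, kept {D2, D4, D6}.
Then minimize highway distance: best is 2, kept {D6}.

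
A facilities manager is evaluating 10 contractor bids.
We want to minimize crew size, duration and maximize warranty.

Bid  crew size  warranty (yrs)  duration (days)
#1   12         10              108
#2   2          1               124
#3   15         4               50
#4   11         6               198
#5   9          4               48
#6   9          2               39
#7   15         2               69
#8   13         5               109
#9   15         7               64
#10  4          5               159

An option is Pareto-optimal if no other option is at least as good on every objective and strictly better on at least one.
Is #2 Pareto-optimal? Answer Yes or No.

#1: worse on crew size (12 vs 2).
#3: worse on crew size (15 vs 2).
#4: worse on crew size (11 vs 2).
#5: worse on crew size (9 vs 2).
#6: worse on crew size (9 vs 2).
#7: worse on crew size (15 vs 2).
#8: worse on crew size (13 vs 2).
#9: worse on crew size (15 vs 2).
#10: worse on crew size (4 vs 2).
No option is at least as good as #2 on every objective and strictly better on one.

Yes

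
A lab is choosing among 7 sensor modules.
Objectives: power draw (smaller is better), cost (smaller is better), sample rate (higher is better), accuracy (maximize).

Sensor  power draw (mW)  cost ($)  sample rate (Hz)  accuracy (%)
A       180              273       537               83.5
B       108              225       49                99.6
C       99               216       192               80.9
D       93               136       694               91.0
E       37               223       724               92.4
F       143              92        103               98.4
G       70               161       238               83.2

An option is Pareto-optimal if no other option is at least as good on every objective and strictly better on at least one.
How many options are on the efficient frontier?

A: dominated by D (power draw 93≤180, cost 136≤273, sample rate 694≥537, accuracy 91.0≥83.5).
B: not dominated (best accuracy).
C: dominated by D (power draw 93≤99, cost 136≤216, sample rate 694≥192, accuracy 91.0≥80.9).
D: not dominated.
E: not dominated (best power draw).
F: not dominated (best cost).
G: not dominated.
Pareto-optimal: B, D, E, F, G → 5.

5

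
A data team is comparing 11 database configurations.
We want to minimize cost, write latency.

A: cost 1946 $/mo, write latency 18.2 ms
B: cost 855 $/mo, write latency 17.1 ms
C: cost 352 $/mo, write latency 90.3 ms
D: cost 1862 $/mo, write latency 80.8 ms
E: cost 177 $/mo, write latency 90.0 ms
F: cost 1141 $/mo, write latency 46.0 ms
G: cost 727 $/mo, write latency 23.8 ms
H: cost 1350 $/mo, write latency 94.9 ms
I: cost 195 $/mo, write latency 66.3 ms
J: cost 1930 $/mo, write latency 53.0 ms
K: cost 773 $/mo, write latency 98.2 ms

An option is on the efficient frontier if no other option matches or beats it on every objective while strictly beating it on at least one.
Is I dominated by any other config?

A: worse on cost (1946 vs 195).
B: worse on cost (855 vs 195).
C: worse on cost (352 vs 195).
D: worse on cost (1862 vs 195).
E: worse on write latency (90.0 vs 66.3).
F: worse on cost (1141 vs 195).
G: worse on cost (727 vs 195).
H: worse on cost (1350 vs 195).
J: worse on cost (1930 vs 195).
K: worse on cost (773 vs 195).
No option is at least as good as I on every objective and strictly better on one.

No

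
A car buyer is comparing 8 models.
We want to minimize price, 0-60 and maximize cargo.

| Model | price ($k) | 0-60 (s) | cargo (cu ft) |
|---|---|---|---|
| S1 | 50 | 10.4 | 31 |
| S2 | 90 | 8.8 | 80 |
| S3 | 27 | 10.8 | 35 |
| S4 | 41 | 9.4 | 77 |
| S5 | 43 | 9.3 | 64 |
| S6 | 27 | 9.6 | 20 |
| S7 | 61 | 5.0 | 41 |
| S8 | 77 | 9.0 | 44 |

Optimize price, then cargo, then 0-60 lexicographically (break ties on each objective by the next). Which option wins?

S3

First minimize price: best is 27, kept {S3, S6}.
Then maximize cargo: best is 35, kept {S3}.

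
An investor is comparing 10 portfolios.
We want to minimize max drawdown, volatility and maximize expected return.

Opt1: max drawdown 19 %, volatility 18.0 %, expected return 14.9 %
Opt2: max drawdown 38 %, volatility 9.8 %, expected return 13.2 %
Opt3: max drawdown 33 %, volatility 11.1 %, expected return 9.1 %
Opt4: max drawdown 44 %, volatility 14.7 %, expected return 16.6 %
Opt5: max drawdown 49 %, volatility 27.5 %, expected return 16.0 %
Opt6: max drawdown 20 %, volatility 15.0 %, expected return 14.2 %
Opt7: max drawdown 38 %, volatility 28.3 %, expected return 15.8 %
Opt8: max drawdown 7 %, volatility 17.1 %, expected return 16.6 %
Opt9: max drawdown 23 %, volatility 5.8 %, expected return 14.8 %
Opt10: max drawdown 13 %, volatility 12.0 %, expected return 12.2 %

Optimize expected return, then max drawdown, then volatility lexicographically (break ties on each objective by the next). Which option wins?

First maximize expected return: best is 16.6, kept {Opt4, Opt8}.
Then minimize max drawdown: best is 7, kept {Opt8}.

Opt8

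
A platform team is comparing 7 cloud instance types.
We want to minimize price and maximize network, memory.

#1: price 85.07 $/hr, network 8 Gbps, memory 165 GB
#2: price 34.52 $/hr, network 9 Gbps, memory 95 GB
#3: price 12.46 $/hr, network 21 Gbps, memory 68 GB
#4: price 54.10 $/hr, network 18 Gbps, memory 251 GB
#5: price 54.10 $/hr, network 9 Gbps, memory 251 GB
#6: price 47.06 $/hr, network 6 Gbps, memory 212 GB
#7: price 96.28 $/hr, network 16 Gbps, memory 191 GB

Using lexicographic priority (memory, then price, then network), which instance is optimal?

First maximize memory: best is 251, kept {#4, #5}.
Then minimize price: best is 54.10, kept {#4, #5}.
Then maximize network: best is 18, kept {#4}.

#4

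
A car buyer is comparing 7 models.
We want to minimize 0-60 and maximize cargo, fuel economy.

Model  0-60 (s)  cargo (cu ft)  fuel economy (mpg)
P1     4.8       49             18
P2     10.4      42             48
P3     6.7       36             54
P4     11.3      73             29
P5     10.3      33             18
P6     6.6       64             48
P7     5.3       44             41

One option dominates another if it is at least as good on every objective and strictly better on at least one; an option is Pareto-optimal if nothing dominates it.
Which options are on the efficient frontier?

P1: not dominated (best 0-60).
P2: dominated by P6 (0-60 6.6≤10.4, cargo 64≥42, fuel economy 48≥48).
P3: not dominated (best fuel economy).
P4: not dominated (best cargo).
P5: dominated by P1 (0-60 4.8≤10.3, cargo 49≥33, fuel economy 18≥18).
P6: not dominated.
P7: not dominated.

P1, P3, P4, P6, P7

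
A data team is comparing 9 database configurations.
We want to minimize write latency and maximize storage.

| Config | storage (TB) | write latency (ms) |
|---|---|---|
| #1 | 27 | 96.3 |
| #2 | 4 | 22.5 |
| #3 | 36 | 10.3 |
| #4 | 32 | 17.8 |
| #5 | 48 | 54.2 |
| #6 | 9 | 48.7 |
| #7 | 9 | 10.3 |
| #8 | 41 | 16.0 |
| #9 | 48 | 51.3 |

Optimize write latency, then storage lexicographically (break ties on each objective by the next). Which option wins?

First minimize write latency: best is 10.3, kept {#3, #7}.
Then maximize storage: best is 36, kept {#3}.

#3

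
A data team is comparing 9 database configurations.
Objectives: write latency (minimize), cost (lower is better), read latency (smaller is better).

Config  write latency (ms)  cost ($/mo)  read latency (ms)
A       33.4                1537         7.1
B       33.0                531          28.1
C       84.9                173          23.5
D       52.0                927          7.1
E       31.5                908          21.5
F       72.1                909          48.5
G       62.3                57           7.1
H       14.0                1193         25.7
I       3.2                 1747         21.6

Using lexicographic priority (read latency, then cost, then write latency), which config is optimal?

First minimize read latency: best is 7.1, kept {A, D, G}.
Then minimize cost: best is 57, kept {G}.

G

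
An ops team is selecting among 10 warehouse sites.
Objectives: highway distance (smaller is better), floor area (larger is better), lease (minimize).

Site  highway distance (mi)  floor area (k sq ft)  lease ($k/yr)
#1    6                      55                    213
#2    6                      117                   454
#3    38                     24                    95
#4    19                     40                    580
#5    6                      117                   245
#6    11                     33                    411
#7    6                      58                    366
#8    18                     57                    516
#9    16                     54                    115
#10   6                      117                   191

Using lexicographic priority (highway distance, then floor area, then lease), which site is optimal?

First minimize highway distance: best is 6, kept {#1, #2, #5, #7, #10}.
Then maximize floor area: best is 117, kept {#2, #5, #10}.
Then minimize lease: best is 191, kept {#10}.

#10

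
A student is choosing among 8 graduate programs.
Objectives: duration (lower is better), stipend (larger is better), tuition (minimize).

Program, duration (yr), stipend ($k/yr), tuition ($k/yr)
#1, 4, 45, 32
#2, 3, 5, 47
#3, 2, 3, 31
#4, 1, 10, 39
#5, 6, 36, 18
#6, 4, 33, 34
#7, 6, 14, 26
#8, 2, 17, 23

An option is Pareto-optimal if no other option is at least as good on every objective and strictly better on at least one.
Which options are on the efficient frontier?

#1: not dominated (best stipend).
#2: dominated by #4 (duration 1≤3, stipend 10≥5, tuition 39≤47).
#3: dominated by #8 (duration 2≤2, stipend 17≥3, tuition 23≤31).
#4: not dominated (best duration).
#5: not dominated (best tuition).
#6: dominated by #1 (duration 4≤4, stipend 45≥33, tuition 32≤34).
#7: dominated by #5 (duration 6≤6, stipend 36≥14, tuition 18≤26).
#8: not dominated.

#1, #4, #5, #8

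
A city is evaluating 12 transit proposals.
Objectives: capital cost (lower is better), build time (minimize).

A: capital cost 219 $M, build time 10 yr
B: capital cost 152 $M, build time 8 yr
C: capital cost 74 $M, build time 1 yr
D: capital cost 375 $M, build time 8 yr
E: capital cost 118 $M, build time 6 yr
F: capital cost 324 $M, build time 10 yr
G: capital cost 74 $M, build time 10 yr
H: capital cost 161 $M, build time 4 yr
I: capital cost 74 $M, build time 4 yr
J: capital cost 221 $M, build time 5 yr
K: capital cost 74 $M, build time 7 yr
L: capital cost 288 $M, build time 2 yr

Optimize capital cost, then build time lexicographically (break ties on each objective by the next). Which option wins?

First minimize capital cost: best is 74, kept {C, G, I, K}.
Then minimize build time: best is 1, kept {C}.

C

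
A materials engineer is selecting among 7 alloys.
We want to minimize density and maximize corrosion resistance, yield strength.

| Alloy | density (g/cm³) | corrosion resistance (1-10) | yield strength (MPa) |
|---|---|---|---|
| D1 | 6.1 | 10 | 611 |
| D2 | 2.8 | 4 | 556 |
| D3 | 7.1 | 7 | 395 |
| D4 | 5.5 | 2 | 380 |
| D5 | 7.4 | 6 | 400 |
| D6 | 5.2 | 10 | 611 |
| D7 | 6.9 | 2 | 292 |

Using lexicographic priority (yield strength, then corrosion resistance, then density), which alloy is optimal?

D6

First maximize yield strength: best is 611, kept {D1, D6}.
Then maximize corrosion resistance: best is 10, kept {D1, D6}.
Then minimize density: best is 5.2, kept {D6}.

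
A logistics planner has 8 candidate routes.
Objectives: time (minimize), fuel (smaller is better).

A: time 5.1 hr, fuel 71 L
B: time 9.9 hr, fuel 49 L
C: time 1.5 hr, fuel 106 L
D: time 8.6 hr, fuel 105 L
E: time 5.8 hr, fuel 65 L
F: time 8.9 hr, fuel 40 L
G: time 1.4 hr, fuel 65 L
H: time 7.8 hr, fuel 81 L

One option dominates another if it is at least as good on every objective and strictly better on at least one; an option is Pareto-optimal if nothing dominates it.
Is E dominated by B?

B vs E: B is worse on time (9.9 vs 5.8), so it does not dominate E.

No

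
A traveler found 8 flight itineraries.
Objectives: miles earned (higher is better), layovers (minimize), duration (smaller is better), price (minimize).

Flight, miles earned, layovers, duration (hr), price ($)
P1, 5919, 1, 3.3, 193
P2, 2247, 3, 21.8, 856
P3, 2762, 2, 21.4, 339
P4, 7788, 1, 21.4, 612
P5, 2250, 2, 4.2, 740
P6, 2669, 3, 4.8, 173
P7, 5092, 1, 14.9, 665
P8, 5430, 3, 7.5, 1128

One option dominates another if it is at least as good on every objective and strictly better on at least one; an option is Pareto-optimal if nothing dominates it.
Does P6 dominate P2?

P6 vs P2: miles earned 2669≥2247, layovers 3≤3, duration 4.8≤21.8, price 173≤856 — P6 is at least as good on every objective with at least one strict improvement.

Yes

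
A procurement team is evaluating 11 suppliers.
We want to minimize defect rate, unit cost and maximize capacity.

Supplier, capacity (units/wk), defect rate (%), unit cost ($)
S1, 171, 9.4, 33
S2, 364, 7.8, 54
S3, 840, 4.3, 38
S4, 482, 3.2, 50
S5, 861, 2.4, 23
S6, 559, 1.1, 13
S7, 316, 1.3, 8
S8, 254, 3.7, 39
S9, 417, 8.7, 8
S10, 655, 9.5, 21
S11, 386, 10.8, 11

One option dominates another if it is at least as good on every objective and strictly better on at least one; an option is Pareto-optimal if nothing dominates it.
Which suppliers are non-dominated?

S1: dominated by S5 (capacity 861≥171, defect rate 2.4≤9.4, unit cost 23≤33).
S2: dominated by S3 (capacity 840≥364, defect rate 4.3≤7.8, unit cost 38≤54).
S3: dominated by S5 (capacity 861≥840, defect rate 2.4≤4.3, unit cost 23≤38).
S4: dominated by S5 (capacity 861≥482, defect rate 2.4≤3.2, unit cost 23≤50).
S5: not dominated (best capacity).
S6: not dominated (best defect rate).
S7: not dominated.
S8: dominated by S5 (capacity 861≥254, defect rate 2.4≤3.7, unit cost 23≤39).
S9: not dominated.
S10: not dominated.
S11: dominated by S9 (capacity 417≥386, defect rate 8.7≤10.8, unit cost 8≤11).

S5, S6, S7, S9, S10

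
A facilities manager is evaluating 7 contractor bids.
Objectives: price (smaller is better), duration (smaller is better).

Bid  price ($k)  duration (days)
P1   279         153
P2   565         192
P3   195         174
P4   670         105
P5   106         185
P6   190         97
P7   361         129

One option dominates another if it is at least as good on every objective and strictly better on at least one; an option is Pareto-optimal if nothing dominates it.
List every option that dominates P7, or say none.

P6

P6: price 190≤361, duration 97≤129 — dominates P7.
Others (P1, P2, P3, P4, P5) are each worse than P7 on at least one objective.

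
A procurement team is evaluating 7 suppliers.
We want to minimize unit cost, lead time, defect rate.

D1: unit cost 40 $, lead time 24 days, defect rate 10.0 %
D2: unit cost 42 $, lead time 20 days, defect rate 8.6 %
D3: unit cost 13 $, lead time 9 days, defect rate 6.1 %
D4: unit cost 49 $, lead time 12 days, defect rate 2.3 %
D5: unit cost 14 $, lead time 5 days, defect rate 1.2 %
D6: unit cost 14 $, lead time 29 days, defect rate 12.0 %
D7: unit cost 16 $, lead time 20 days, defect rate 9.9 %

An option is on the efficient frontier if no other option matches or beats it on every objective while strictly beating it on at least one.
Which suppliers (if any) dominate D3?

none

D1: worse on unit cost (40 vs 13).
D2: worse on unit cost (42 vs 13).
D4: worse on unit cost (49 vs 13).
D5: worse on unit cost (14 vs 13).
D6: worse on unit cost (14 vs 13).
D7: worse on unit cost (16 vs 13).
No option dominates D3.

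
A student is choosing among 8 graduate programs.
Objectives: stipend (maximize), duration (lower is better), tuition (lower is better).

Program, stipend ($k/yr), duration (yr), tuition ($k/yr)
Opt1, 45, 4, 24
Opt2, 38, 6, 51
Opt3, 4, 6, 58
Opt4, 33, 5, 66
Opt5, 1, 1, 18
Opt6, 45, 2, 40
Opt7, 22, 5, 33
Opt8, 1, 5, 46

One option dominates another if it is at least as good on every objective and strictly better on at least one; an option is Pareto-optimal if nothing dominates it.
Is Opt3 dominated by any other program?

Yes

Opt1 vs Opt3: stipend 45≥4, duration 4≤6, tuition 24≤58 — Opt1 is at least as good on every objective and strictly better on at least one, so Opt1 dominates Opt3.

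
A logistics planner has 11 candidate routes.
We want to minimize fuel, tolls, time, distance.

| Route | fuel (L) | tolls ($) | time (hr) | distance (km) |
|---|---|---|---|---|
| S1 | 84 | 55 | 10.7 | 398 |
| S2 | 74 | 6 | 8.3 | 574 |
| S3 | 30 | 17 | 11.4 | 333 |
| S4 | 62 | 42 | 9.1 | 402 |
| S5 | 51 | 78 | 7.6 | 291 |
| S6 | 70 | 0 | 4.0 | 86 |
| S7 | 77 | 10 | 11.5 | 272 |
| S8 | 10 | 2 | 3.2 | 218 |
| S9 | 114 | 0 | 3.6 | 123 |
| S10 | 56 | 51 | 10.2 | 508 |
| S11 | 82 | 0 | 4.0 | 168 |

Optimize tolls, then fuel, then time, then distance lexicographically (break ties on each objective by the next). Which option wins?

First minimize tolls: best is 0, kept {S6, S9, S11}.
Then minimize fuel: best is 70, kept {S6}.

S6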